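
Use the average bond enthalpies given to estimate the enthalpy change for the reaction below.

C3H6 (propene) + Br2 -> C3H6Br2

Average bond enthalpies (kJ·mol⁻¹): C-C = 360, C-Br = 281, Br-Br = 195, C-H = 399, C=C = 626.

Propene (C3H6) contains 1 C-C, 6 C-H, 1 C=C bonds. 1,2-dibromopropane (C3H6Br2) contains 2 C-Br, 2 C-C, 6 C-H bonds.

Bonds broken (reactants):
  Br-Br: 1 × 195 = 195
  C-C: 1 × 360 = 360
  C-H: 6 × 399 = 2394
  C=C: 1 × 626 = 626
  Σ(broken) = 3575 kJ
Bonds formed (products):
  C-Br: 2 × 281 = 562
  C-C: 2 × 360 = 720
  C-H: 6 × 399 = 2394
  Σ(formed) = 3676 kJ
ΔH = Σ(broken) − Σ(formed) = 3575 − 3676 = −101 kJ

ΔH ≈ −101 kJ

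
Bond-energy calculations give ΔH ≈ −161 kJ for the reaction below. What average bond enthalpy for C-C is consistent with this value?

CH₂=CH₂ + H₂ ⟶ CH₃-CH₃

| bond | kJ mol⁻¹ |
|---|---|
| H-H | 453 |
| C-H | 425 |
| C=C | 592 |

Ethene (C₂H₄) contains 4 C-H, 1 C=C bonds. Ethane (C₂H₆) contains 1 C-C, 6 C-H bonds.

D(C-C) ≈ 356 kJ/mol

Let D be the C-C bond energy.
Σ(broken) = 4×425 + 1×592 + 1×453 = 2745
Σ(formed) = 1×D + 6×425 = 2550 + D
ΔH = Σ(broken) − Σ(formed) = (2745) − (2550 + D) = +195 − D
Setting this equal to −161 kJ gives D = 356 kJ/mol.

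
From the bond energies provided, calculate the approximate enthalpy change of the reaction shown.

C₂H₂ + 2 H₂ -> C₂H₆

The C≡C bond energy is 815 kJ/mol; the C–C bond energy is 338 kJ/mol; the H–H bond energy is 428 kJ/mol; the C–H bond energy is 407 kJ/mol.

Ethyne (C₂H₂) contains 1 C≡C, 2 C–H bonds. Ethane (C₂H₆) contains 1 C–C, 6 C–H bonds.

Bonds broken (reactants):
  C≡C: 1 × 815 = 815
  C–H: 2 × 407 = 814
  H–H: 2 × 428 = 856
  Σ(broken) = 2485 kJ
Bonds formed (products):
  C–C: 1 × 338 = 338
  C–H: 6 × 407 = 2442
  Σ(formed) = 2780 kJ
ΔH = Σ(broken) − Σ(formed) = 2485 − 2780 = −295 kJ

ΔH ≈ −295 kJ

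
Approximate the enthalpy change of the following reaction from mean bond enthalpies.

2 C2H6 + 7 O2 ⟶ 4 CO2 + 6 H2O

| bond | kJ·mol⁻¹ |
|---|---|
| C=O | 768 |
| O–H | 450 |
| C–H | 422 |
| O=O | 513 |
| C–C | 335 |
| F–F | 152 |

Bonds broken (reactants):
  C–C: 2 × 335 = 670
  C–H: 12 × 422 = 5064
  O=O: 7 × 513 = 3591
  Σ(broken) = 9325 kJ
Bonds formed (products):
  C=O: 8 × 768 = 6144
  O–H: 12 × 450 = 5400
  Σ(formed) = 11544 kJ
ΔH = Σ(broken) − Σ(formed) = 9325 − 11544 = −2219 kJ

ΔH ≈ −2219 kJ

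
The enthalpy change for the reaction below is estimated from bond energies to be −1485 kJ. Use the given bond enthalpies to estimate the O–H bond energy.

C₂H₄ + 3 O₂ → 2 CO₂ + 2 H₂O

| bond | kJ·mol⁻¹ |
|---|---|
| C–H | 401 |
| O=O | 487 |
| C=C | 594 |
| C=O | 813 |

D(O–H) ≈ 473 kJ/mol

Let D be the O–H bond energy.
Σ(broken) = 4×401 + 1×594 + 3×487 = 3659
Σ(formed) = 4×813 + 4×D = 3252 + 4D
ΔH = Σ(broken) − Σ(formed) = (3659) − (3252 + 4D) = +407 − 4D
Setting this equal to −1485 kJ gives 4D = 1892, so D = 473 kJ/mol.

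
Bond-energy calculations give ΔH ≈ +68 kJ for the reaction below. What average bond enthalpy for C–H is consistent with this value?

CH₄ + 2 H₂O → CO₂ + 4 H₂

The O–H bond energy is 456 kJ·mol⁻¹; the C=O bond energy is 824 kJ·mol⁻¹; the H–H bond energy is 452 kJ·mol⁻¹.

Let D be the C–H bond energy.
Σ(broken) = 4×D + 4×456 = 1824 + 4D
Σ(formed) = 2×824 + 4×452 = 3456
ΔH = Σ(broken) − Σ(formed) = (1824 + 4D) − (3456) = −1632 + 4D
Setting this equal to +68 kJ gives 4D = 1700, so D = 425 kJ/mol.

D(C–H) ≈ 425 kJ/mol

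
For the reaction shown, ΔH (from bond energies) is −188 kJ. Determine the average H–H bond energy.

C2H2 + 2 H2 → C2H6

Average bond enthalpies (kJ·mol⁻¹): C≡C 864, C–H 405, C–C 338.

Let D be the H–H bond energy.
Σ(broken) = 1×864 + 2×405 + 2×D = 1674 + 2D
Σ(formed) = 1×338 + 6×405 = 2768
ΔH = Σ(broken) − Σ(formed) = (1674 + 2D) − (2768) = −1094 + 2D
Setting this equal to −188 kJ gives 2D = 906, so D = 453 kJ/mol.

D(H–H) ≈ 453 kJ/mol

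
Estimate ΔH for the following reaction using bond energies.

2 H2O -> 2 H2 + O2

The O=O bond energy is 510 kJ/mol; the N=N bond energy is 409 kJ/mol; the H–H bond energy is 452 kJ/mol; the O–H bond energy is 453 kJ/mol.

Bonds broken (reactants):
  O–H: 4 × 453 = 1812
  Σ(broken) = 1812 kJ
Bonds formed (products):
  H–H: 2 × 452 = 904
  O=O: 1 × 510 = 510
  Σ(formed) = 1414 kJ
ΔH = Σ(broken) − Σ(formed) = 1812 − 1414 = +398 kJ

ΔH ≈ +398 kJ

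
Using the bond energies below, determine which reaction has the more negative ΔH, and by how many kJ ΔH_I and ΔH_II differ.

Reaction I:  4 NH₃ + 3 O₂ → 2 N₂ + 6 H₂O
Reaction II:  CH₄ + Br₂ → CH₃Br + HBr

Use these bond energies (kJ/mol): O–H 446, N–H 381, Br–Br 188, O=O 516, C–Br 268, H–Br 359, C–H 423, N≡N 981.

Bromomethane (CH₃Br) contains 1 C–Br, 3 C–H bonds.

Reaction I, by 1178 kJ

Reaction I:
  Bonds broken (reactants):
    N–H: 12 × 381 = 4572
    O=O: 3 × 516 = 1548
    Σ(broken) = 6120 kJ
  Bonds formed (products):
    N≡N: 2 × 981 = 1962
    O–H: 12 × 446 = 5352
    Σ(formed) = 7314 kJ
  ΔH_I = 6120 − 7314 = −1194 kJ
Reaction II:
  Bonds broken (reactants):
    Br–Br: 1 × 188 = 188
    C–H: 4 × 423 = 1692
    Σ(broken) = 1880 kJ
  Bonds formed (products):
    C–Br: 1 × 268 = 268
    C–H: 3 × 423 = 1269
    H–Br: 1 × 359 = 359
    Σ(formed) = 1896 kJ
  ΔH_II = 1880 − 1896 = −16 kJ
ΔH_I − ΔH_II = −1178 kJ, so reaction I has the more negative ΔH; |ΔH_I − ΔH_II| = 1178 kJ.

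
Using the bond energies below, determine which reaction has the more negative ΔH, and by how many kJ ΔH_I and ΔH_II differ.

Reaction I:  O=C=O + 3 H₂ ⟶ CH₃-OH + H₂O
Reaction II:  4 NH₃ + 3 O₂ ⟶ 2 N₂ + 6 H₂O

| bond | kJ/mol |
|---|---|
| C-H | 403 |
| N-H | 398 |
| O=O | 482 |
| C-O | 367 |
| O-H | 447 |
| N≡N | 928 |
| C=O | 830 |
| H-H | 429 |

Reaction I:
  Bonds broken (reactants):
    C=O: 2 × 830 = 1660
    H-H: 3 × 429 = 1287
    Σ(broken) = 2947 kJ
  Bonds formed (products):
    C-H: 3 × 403 = 1209
    C-O: 1 × 367 = 367
    O-H: 3 × 447 = 1341
    Σ(formed) = 2917 kJ
  ΔH_I = 2947 − 2917 = +30 kJ
Reaction II:
  Bonds broken (reactants):
    N-H: 12 × 398 = 4776
    O=O: 3 × 482 = 1446
    Σ(broken) = 6222 kJ
  Bonds formed (products):
    N≡N: 2 × 928 = 1856
    O-H: 12 × 447 = 5364
    Σ(formed) = 7220 kJ
  ΔH_II = 6222 − 7220 = −998 kJ
ΔH_I − ΔH_II = +1028 kJ, so reaction II has the more negative ΔH; |ΔH_I − ΔH_II| = 1028 kJ.

Reaction II, by 1028 kJ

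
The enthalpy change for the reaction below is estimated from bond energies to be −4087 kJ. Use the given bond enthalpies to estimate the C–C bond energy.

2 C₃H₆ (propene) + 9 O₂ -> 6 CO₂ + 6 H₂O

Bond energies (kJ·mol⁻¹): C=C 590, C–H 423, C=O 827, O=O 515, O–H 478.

Let D be the C–C bond energy.
Σ(broken) = 2×D + 12×423 + 2×590 + 9×515 = 10891 + 2D
Σ(formed) = 12×827 + 12×478 = 15660
ΔH = Σ(broken) − Σ(formed) = (10891 + 2D) − (15660) = −4769 + 2D
Setting this equal to −4087 kJ gives 2D = 682, so D = 341 kJ/mol.

D(C–C) ≈ 341 kJ/mol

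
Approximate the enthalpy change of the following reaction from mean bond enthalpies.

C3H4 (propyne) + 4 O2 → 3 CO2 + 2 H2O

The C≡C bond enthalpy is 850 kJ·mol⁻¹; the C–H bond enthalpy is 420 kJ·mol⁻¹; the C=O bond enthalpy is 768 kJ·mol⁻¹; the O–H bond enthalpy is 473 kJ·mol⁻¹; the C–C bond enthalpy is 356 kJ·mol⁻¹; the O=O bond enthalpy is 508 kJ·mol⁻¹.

Bonds broken (reactants):
  C≡C: 1 × 850 = 850
  C–C: 1 × 356 = 356
  C–H: 4 × 420 = 1680
  O=O: 4 × 508 = 2032
  Σ(broken) = 4918 kJ
Bonds formed (products):
  C=O: 6 × 768 = 4608
  O–H: 4 × 473 = 1892
  Σ(formed) = 6500 kJ
ΔH = Σ(broken) − Σ(formed) = 4918 − 6500 = −1582 kJ

ΔH ≈ −1582 kJ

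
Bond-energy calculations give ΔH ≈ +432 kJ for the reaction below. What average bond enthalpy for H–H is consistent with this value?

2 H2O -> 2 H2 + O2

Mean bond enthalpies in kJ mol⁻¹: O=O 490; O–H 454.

D(H–H) ≈ 447 kJ/mol

Let D be the H–H bond energy.
Σ(broken) = 4×454 = 1816
Σ(formed) = 2×D + 1×490 = 490 + 2D
ΔH = Σ(broken) − Σ(formed) = (1816) − (490 + 2D) = +1326 − 2D
Setting this equal to +432 kJ gives 2D = 894, so D = 447 kJ/mol.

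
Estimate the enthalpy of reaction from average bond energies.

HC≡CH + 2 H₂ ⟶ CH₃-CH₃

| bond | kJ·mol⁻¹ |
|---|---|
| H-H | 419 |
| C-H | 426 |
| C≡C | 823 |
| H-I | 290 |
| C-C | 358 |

ΔH ≈ −401 kJ

Bonds broken (reactants):
  C≡C: 1 × 823 = 823
  C-H: 2 × 426 = 852
  H-H: 2 × 419 = 838
  Σ(broken) = 2513 kJ
Bonds formed (products):
  C-C: 1 × 358 = 358
  C-H: 6 × 426 = 2556
  Σ(formed) = 2914 kJ
ΔH = Σ(broken) − Σ(formed) = 2513 − 2914 = −401 kJ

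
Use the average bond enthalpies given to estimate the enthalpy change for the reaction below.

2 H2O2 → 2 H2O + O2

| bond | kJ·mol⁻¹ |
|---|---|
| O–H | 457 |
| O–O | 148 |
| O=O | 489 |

Bonds broken (reactants):
  O–H: 4 × 457 = 1828
  O–O: 2 × 148 = 296
  Σ(broken) = 2124 kJ
Bonds formed (products):
  O–H: 4 × 457 = 1828
  O=O: 1 × 489 = 489
  Σ(formed) = 2317 kJ
ΔH = Σ(broken) − Σ(formed) = 2124 − 2317 = −193 kJ

ΔH ≈ −193 kJ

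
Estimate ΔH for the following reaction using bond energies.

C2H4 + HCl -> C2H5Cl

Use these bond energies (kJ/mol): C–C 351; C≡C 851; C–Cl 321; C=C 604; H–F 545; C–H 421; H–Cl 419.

ΔH ≈ −70 kJ

Bonds broken (reactants):
  C–H: 4 × 421 = 1684
  C=C: 1 × 604 = 604
  H–Cl: 1 × 419 = 419
  Σ(broken) = 2707 kJ
Bonds formed (products):
  C–C: 1 × 351 = 351
  C–Cl: 1 × 321 = 321
  C–H: 5 × 421 = 2105
  Σ(formed) = 2777 kJ
ΔH = Σ(broken) − Σ(formed) = 2707 − 2777 = −70 kJ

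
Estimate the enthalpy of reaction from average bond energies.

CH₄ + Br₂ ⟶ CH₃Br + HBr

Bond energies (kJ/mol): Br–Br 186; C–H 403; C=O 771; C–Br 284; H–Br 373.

Bonds broken (reactants):
  Br–Br: 1 × 186 = 186
  C–H: 4 × 403 = 1612
  Σ(broken) = 1798 kJ
Bonds formed (products):
  C–Br: 1 × 284 = 284
  C–H: 3 × 403 = 1209
  H–Br: 1 × 373 = 373
  Σ(formed) = 1866 kJ
ΔH = Σ(broken) − Σ(formed) = 1798 − 1866 = −68 kJ

ΔH ≈ −68 kJ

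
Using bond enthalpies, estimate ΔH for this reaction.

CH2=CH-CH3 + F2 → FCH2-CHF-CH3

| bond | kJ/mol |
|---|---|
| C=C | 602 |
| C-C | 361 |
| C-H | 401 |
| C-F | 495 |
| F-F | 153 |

ΔH ≈ −596 kJ

Bonds broken (reactants):
  C-C: 1 × 361 = 361
  C-H: 6 × 401 = 2406
  C=C: 1 × 602 = 602
  F-F: 1 × 153 = 153
  Σ(broken) = 3522 kJ
Bonds formed (products):
  C-C: 2 × 361 = 722
  C-F: 2 × 495 = 990
  C-H: 6 × 401 = 2406
  Σ(formed) = 4118 kJ
ΔH = Σ(broken) − Σ(formed) = 3522 − 4118 = −596 kJ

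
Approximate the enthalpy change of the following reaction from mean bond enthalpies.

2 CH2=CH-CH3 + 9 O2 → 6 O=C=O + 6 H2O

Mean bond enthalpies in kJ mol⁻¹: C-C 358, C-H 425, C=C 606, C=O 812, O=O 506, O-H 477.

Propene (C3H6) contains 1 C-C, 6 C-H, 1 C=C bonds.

ΔH ≈ −3886 kJ

Bonds broken (reactants):
  C-C: 2 × 358 = 716
  C-H: 12 × 425 = 5100
  C=C: 2 × 606 = 1212
  O=O: 9 × 506 = 4554
  Σ(broken) = 11582 kJ
Bonds formed (products):
  C=O: 12 × 812 = 9744
  O-H: 12 × 477 = 5724
  Σ(formed) = 15468 kJ
ΔH = Σ(broken) − Σ(formed) = 11582 − 15468 = −3886 kJ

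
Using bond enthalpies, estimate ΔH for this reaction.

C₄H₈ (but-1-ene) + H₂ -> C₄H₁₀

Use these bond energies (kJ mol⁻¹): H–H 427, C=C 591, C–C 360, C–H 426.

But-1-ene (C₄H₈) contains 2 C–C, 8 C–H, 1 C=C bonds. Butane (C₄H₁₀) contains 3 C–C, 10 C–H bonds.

Bonds broken (reactants):
  C–C: 2 × 360 = 720
  C–H: 8 × 426 = 3408
  C=C: 1 × 591 = 591
  H–H: 1 × 427 = 427
  Σ(broken) = 5146 kJ
Bonds formed (products):
  C–C: 3 × 360 = 1080
  C–H: 10 × 426 = 4260
  Σ(formed) = 5340 kJ
ΔH = Σ(broken) − Σ(formed) = 5146 − 5340 = −194 kJ

ΔH ≈ −194 kJ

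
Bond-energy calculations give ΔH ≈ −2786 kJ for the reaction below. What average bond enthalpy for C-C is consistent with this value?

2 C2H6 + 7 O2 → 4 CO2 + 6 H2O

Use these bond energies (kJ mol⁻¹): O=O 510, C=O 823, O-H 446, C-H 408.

D(C-C) ≈ 342 kJ/mol

Let D be the C-C bond energy.
Σ(broken) = 2×D + 12×408 + 7×510 = 8466 + 2D
Σ(formed) = 8×823 + 12×446 = 11936
ΔH = Σ(broken) − Σ(formed) = (8466 + 2D) − (11936) = −3470 + 2D
Setting this equal to −2786 kJ gives 2D = 684, so D = 342 kJ/mol.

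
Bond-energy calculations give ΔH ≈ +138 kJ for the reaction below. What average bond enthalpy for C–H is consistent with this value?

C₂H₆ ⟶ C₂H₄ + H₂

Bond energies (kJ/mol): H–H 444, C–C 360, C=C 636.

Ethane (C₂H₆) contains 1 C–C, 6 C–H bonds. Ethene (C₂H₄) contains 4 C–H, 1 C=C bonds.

D(C–H) ≈ 429 kJ/mol

Let D be the C–H bond energy.
Σ(broken) = 1×360 + 6×D = 360 + 6D
Σ(formed) = 4×D + 1×636 + 1×444 = 1080 + 4D
ΔH = Σ(broken) − Σ(formed) = (360 + 6D) − (1080 + 4D) = −720 + 2D
Setting this equal to +138 kJ gives 2D = 858, so D = 429 kJ/mol.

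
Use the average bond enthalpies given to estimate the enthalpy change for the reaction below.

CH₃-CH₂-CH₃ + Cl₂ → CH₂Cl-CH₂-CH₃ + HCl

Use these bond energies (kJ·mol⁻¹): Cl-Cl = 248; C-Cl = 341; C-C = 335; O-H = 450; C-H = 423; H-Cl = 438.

ΔH ≈ −108 kJ

Bonds broken (reactants):
  C-C: 2 × 335 = 670
  C-H: 8 × 423 = 3384
  Cl-Cl: 1 × 248 = 248
  Σ(broken) = 4302 kJ
Bonds formed (products):
  C-C: 2 × 335 = 670
  C-Cl: 1 × 341 = 341
  C-H: 7 × 423 = 2961
  H-Cl: 1 × 438 = 438
  Σ(formed) = 4410 kJ
ΔH = Σ(broken) − Σ(formed) = 4302 − 4410 = −108 kJ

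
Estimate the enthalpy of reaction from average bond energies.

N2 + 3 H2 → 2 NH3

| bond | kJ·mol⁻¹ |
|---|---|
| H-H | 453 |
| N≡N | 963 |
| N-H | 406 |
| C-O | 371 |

ΔH ≈ −114 kJ

Bonds broken (reactants):
  H-H: 3 × 453 = 1359
  N≡N: 1 × 963 = 963
  Σ(broken) = 2322 kJ
Bonds formed (products):
  N-H: 6 × 406 = 2436
  Σ(formed) = 2436 kJ
ΔH = Σ(broken) − Σ(formed) = 2322 − 2436 = −114 kJ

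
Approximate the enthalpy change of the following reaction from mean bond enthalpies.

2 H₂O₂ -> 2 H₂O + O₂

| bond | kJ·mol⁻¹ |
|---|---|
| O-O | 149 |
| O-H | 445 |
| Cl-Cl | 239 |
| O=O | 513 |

Bonds broken (reactants):
  O-H: 4 × 445 = 1780
  O-O: 2 × 149 = 298
  Σ(broken) = 2078 kJ
Bonds formed (products):
  O-H: 4 × 445 = 1780
  O=O: 1 × 513 = 513
  Σ(formed) = 2293 kJ
ΔH = Σ(broken) − Σ(formed) = 2078 − 2293 = −215 kJ

ΔH ≈ −215 kJ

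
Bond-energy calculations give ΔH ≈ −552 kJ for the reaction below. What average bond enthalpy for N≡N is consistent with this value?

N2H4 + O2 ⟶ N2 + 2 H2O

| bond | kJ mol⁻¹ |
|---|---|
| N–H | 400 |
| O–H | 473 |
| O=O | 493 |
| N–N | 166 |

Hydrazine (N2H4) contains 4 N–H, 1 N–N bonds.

D(N≡N) ≈ 919 kJ/mol

Let D be the N≡N bond energy.
Σ(broken) = 4×400 + 1×166 + 1×493 = 2259
Σ(formed) = 1×D + 4×473 = 1892 + D
ΔH = Σ(broken) − Σ(formed) = (2259) − (1892 + D) = +367 − D
Setting this equal to −552 kJ gives D = 919 kJ/mol.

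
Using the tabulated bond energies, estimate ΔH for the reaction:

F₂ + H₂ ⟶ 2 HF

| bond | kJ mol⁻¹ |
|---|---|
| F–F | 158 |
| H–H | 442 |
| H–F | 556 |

Bonds broken (reactants):
  F–F: 1 × 158 = 158
  H–H: 1 × 442 = 442
  Σ(broken) = 600 kJ
Bonds formed (products):
  H–F: 2 × 556 = 1112
  Σ(formed) = 1112 kJ
ΔH = Σ(broken) − Σ(formed) = 600 − 1112 = −512 kJ

ΔH ≈ −512 kJ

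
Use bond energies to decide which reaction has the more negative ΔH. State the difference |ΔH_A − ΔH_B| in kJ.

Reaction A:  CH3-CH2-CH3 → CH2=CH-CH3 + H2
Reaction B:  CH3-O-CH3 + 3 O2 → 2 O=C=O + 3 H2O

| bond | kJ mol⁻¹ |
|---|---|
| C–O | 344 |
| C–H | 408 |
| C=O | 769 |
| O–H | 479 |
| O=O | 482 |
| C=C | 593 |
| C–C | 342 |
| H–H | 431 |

Reaction B, by 1502 kJ

Reaction A:
  Bonds broken (reactants):
    C–C: 2 × 342 = 684
    C–H: 8 × 408 = 3264
    Σ(broken) = 3948 kJ
  Bonds formed (products):
    C–C: 1 × 342 = 342
    C–H: 6 × 408 = 2448
    C=C: 1 × 593 = 593
    H–H: 1 × 431 = 431
    Σ(formed) = 3814 kJ
  ΔH_A = 3948 − 3814 = +134 kJ
Reaction B:
  Bonds broken (reactants):
    C–H: 6 × 408 = 2448
    C–O: 2 × 344 = 688
    O=O: 3 × 482 = 1446
    Σ(broken) = 4582 kJ
  Bonds formed (products):
    C=O: 4 × 769 = 3076
    O–H: 6 × 479 = 2874
    Σ(formed) = 5950 kJ
  ΔH_B = 4582 − 5950 = −1368 kJ
ΔH_A − ΔH_B = +1502 kJ, so reaction B has the more negative ΔH; |ΔH_A − ΔH_B| = 1502 kJ.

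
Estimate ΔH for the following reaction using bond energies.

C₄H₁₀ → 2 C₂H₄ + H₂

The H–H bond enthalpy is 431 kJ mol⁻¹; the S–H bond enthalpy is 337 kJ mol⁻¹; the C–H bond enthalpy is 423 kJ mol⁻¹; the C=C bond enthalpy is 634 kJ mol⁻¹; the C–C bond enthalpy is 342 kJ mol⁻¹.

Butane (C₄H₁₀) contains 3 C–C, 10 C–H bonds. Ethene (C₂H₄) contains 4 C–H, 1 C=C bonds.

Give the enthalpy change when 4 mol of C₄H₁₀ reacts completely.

ΔH = +692 kJ

Bonds broken (reactants):
  C–C: 3 × 342 = 1026
  C–H: 10 × 423 = 4230
  Σ(broken) = 5256 kJ
Bonds formed (products):
  C–H: 8 × 423 = 3384
  C=C: 2 × 634 = 1268
  H–H: 1 × 431 = 431
  Σ(formed) = 5083 kJ
ΔH = Σ(broken) − Σ(formed) = 5256 − 5083 = +173 kJ
For 4× the reaction as written: 4 × (+173) = +692 kJ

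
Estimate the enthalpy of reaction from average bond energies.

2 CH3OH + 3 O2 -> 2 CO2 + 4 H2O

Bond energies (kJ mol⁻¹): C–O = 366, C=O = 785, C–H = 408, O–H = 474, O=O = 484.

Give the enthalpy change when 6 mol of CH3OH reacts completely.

Bonds broken (reactants):
  C–H: 6 × 408 = 2448
  C–O: 2 × 366 = 732
  O–H: 2 × 474 = 948
  O=O: 3 × 484 = 1452
  Σ(broken) = 5580 kJ
Bonds formed (products):
  C=O: 4 × 785 = 3140
  O–H: 8 × 474 = 3792
  Σ(formed) = 6932 kJ
ΔH = Σ(broken) − Σ(formed) = 5580 − 6932 = −1352 kJ
For 3× the reaction as written: 3 × (−1352) = −4056 kJ

ΔH = −4056 kJ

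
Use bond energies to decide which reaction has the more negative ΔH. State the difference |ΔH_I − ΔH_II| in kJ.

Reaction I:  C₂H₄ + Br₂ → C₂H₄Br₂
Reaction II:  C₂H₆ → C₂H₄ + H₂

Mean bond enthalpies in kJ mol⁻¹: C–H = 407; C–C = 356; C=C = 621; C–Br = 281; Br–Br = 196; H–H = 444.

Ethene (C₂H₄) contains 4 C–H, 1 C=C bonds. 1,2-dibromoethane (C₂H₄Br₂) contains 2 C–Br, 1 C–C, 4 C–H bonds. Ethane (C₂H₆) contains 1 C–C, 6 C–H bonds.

Reaction I:
  Bonds broken (reactants):
    Br–Br: 1 × 196 = 196
    C–H: 4 × 407 = 1628
    C=C: 1 × 621 = 621
    Σ(broken) = 2445 kJ
  Bonds formed (products):
    C–Br: 2 × 281 = 562
    C–C: 1 × 356 = 356
    C–H: 4 × 407 = 1628
    Σ(formed) = 2546 kJ
  ΔH_I = 2445 − 2546 = −101 kJ
Reaction II:
  Bonds broken (reactants):
    C–C: 1 × 356 = 356
    C–H: 6 × 407 = 2442
    Σ(broken) = 2798 kJ
  Bonds formed (products):
    C–H: 4 × 407 = 1628
    C=C: 1 × 621 = 621
    H–H: 1 × 444 = 444
    Σ(formed) = 2693 kJ
  ΔH_II = 2798 − 2693 = +105 kJ
ΔH_I − ΔH_II = −206 kJ, so reaction I has the more negative ΔH; |ΔH_I − ΔH_II| = 206 kJ.

Reaction I, by 206 kJ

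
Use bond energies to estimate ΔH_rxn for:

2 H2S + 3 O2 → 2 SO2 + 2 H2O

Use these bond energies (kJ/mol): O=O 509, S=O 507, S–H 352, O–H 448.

ΔH ≈ −885 kJ

Bonds broken (reactants):
  O=O: 3 × 509 = 1527
  S–H: 4 × 352 = 1408
  Σ(broken) = 2935 kJ
Bonds formed (products):
  O–H: 4 × 448 = 1792
  S=O: 4 × 507 = 2028
  Σ(formed) = 3820 kJ
ΔH = Σ(broken) − Σ(formed) = 2935 − 3820 = −885 kJ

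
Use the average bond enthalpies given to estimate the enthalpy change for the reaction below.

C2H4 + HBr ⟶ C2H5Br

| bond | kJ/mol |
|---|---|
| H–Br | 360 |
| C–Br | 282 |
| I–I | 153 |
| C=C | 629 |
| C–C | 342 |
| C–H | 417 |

ΔH ≈ −52 kJ

Bonds broken (reactants):
  C–H: 4 × 417 = 1668
  C=C: 1 × 629 = 629
  H–Br: 1 × 360 = 360
  Σ(broken) = 2657 kJ
Bonds formed (products):
  C–Br: 1 × 282 = 282
  C–C: 1 × 342 = 342
  C–H: 5 × 417 = 2085
  Σ(formed) = 2709 kJ
ΔH = Σ(broken) − Σ(formed) = 2657 − 2709 = −52 kJ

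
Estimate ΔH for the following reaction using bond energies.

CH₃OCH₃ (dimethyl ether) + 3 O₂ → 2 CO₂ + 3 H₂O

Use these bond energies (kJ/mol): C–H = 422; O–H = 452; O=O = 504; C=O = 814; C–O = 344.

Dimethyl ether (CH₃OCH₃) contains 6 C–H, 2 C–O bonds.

ΔH ≈ −1236 kJ

Bonds broken (reactants):
  C–H: 6 × 422 = 2532
  C–O: 2 × 344 = 688
  O=O: 3 × 504 = 1512
  Σ(broken) = 4732 kJ
Bonds formed (products):
  C=O: 4 × 814 = 3256
  O–H: 6 × 452 = 2712
  Σ(formed) = 5968 kJ
ΔH = Σ(broken) − Σ(formed) = 4732 − 5968 = −1236 kJ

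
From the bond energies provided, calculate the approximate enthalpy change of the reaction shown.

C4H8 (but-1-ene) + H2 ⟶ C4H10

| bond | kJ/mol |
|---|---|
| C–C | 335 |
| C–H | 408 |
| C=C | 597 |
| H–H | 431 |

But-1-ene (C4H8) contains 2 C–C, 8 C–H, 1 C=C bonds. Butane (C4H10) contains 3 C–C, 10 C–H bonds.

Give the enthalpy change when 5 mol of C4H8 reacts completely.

Bonds broken (reactants):
  C–C: 2 × 335 = 670
  C–H: 8 × 408 = 3264
  C=C: 1 × 597 = 597
  H–H: 1 × 431 = 431
  Σ(broken) = 4962 kJ
Bonds formed (products):
  C–C: 3 × 335 = 1005
  C–H: 10 × 408 = 4080
  Σ(formed) = 5085 kJ
ΔH = Σ(broken) − Σ(formed) = 4962 − 5085 = −123 kJ
For 5× the reaction as written: 5 × (−123) = −615 kJ

ΔH = −615 kJ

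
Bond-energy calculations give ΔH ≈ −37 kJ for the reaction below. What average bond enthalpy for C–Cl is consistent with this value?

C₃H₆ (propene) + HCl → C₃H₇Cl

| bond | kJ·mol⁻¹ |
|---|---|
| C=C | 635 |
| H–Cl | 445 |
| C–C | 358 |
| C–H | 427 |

Let D be the C–Cl bond energy.
Σ(broken) = 1×358 + 6×427 + 1×635 + 1×445 = 4000
Σ(formed) = 2×358 + 1×D + 7×427 = 3705 + D
ΔH = Σ(broken) − Σ(formed) = (4000) − (3705 + D) = +295 − D
Setting this equal to −37 kJ gives D = 332 kJ/mol.

D(C–Cl) ≈ 332 kJ/mol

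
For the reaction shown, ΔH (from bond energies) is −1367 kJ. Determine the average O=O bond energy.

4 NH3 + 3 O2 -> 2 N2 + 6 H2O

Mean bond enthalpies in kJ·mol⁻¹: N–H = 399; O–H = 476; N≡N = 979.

D(O=O) ≈ 505 kJ/mol

Let D be the O=O bond energy.
Σ(broken) = 12×399 + 3×D = 4788 + 3D
Σ(formed) = 2×979 + 12×476 = 7670
ΔH = Σ(broken) − Σ(formed) = (4788 + 3D) − (7670) = −2882 + 3D
Setting this equal to −1367 kJ gives 3D = 1515, so D = 505 kJ/mol.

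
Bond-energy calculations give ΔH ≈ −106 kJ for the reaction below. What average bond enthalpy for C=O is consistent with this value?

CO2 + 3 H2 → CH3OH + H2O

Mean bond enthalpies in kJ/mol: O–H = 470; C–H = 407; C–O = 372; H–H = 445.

D(C=O) ≈ 781 kJ/mol

Let D be the C=O bond energy.
Σ(broken) = 2×D + 3×445 = 1335 + 2D
Σ(formed) = 3×407 + 1×372 + 3×470 = 3003
ΔH = Σ(broken) − Σ(formed) = (1335 + 2D) − (3003) = −1668 + 2D
Setting this equal to −106 kJ gives 2D = 1562, so D = 781 kJ/mol.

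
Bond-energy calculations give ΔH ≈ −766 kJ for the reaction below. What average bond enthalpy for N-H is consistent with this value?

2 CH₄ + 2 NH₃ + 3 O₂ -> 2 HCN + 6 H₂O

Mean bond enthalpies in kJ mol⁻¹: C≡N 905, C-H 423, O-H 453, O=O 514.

D(N-H) ≈ 400 kJ/mol

Let D be the N-H bond energy.
Σ(broken) = 8×423 + 6×D + 3×514 = 4926 + 6D
Σ(formed) = 2×905 + 2×423 + 12×453 = 8092
ΔH = Σ(broken) − Σ(formed) = (4926 + 6D) − (8092) = −3166 + 6D
Setting this equal to −766 kJ gives 6D = 2400, so D = 400 kJ/mol.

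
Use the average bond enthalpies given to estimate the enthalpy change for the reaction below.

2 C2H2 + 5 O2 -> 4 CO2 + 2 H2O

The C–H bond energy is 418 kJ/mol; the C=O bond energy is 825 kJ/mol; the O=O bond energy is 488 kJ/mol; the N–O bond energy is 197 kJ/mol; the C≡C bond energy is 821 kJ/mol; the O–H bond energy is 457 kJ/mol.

ΔH ≈ −2674 kJ

Bonds broken (reactants):
  C≡C: 2 × 821 = 1642
  C–H: 4 × 418 = 1672
  O=O: 5 × 488 = 2440
  Σ(broken) = 5754 kJ
Bonds formed (products):
  C=O: 8 × 825 = 6600
  O–H: 4 × 457 = 1828
  Σ(formed) = 8428 kJ
ΔH = Σ(broken) − Σ(formed) = 5754 − 8428 = −2674 kJ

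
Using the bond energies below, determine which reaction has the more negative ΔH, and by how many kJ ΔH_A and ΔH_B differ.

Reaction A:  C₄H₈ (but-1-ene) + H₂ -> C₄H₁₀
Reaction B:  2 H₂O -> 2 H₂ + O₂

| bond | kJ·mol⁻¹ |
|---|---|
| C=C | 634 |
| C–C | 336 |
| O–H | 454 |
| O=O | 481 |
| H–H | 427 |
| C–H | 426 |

Reaction A:
  Bonds broken (reactants):
    C–C: 2 × 336 = 672
    C–H: 8 × 426 = 3408
    C=C: 1 × 634 = 634
    H–H: 1 × 427 = 427
    Σ(broken) = 5141 kJ
  Bonds formed (products):
    C–C: 3 × 336 = 1008
    C–H: 10 × 426 = 4260
    Σ(formed) = 5268 kJ
  ΔH_A = 5141 − 5268 = −127 kJ
Reaction B:
  Bonds broken (reactants):
    O–H: 4 × 454 = 1816
    Σ(broken) = 1816 kJ
  Bonds formed (products):
    H–H: 2 × 427 = 854
    O=O: 1 × 481 = 481
    Σ(formed) = 1335 kJ
  ΔH_B = 1816 − 1335 = +481 kJ
ΔH_A − ΔH_B = −608 kJ, so reaction A has the more negative ΔH; |ΔH_A − ΔH_B| = 608 kJ.

Reaction A, by 608 kJ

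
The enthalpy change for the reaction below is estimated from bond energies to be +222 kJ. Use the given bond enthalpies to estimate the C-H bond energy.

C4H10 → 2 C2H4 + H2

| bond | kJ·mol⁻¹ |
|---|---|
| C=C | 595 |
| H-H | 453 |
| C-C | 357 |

Let D be the C-H bond energy.
Σ(broken) = 3×357 + 10×D = 1071 + 10D
Σ(formed) = 8×D + 2×595 + 1×453 = 1643 + 8D
ΔH = Σ(broken) − Σ(formed) = (1071 + 10D) − (1643 + 8D) = −572 + 2D
Setting this equal to +222 kJ gives 2D = 794, so D = 397 kJ/mol.

D(C-H) ≈ 397 kJ/mol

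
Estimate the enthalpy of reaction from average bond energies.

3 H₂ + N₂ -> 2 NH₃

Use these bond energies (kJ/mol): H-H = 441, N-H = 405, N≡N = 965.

ΔH ≈ −142 kJ

Bonds broken (reactants):
  H-H: 3 × 441 = 1323
  N≡N: 1 × 965 = 965
  Σ(broken) = 2288 kJ
Bonds formed (products):
  N-H: 6 × 405 = 2430
  Σ(formed) = 2430 kJ
ΔH = Σ(broken) − Σ(formed) = 2288 − 2430 = −142 kJ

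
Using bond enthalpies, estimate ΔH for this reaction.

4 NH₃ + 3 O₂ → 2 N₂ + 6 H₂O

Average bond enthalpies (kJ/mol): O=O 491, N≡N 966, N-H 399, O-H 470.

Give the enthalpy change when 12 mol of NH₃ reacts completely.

Bonds broken (reactants):
  N-H: 12 × 399 = 4788
  O=O: 3 × 491 = 1473
  Σ(broken) = 6261 kJ
Bonds formed (products):
  N≡N: 2 × 966 = 1932
  O-H: 12 × 470 = 5640
  Σ(formed) = 7572 kJ
ΔH = Σ(broken) − Σ(formed) = 6261 − 7572 = −1311 kJ
For 3× the reaction as written: 3 × (−1311) = −3933 kJ

ΔH = −3933 kJ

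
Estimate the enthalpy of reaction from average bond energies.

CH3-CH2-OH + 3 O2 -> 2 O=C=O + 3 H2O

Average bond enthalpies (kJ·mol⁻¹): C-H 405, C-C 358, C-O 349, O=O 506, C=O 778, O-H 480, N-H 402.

ΔH ≈ −1262 kJ

Bonds broken (reactants):
  C-C: 1 × 358 = 358
  C-H: 5 × 405 = 2025
  C-O: 1 × 349 = 349
  O-H: 1 × 480 = 480
  O=O: 3 × 506 = 1518
  Σ(broken) = 4730 kJ
Bonds formed (products):
  C=O: 4 × 778 = 3112
  O-H: 6 × 480 = 2880
  Σ(formed) = 5992 kJ
ΔH = Σ(broken) − Σ(formed) = 4730 − 5992 = −1262 kJ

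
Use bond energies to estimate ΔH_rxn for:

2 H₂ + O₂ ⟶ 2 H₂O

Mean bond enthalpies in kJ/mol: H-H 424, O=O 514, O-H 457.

Bonds broken (reactants):
  H-H: 2 × 424 = 848
  O=O: 1 × 514 = 514
  Σ(broken) = 1362 kJ
Bonds formed (products):
  O-H: 4 × 457 = 1828
  Σ(formed) = 1828 kJ
ΔH = Σ(broken) − Σ(formed) = 1362 − 1828 = −466 kJ

ΔH ≈ −466 kJ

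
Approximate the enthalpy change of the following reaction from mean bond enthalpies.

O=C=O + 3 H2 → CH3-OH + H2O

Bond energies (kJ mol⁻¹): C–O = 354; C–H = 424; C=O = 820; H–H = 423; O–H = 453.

ΔH ≈ −76 kJ

Bonds broken (reactants):
  C=O: 2 × 820 = 1640
  H–H: 3 × 423 = 1269
  Σ(broken) = 2909 kJ
Bonds formed (products):
  C–H: 3 × 424 = 1272
  C–O: 1 × 354 = 354
  O–H: 3 × 453 = 1359
  Σ(formed) = 2985 kJ
ΔH = Σ(broken) − Σ(formed) = 2909 − 2985 = −76 kJ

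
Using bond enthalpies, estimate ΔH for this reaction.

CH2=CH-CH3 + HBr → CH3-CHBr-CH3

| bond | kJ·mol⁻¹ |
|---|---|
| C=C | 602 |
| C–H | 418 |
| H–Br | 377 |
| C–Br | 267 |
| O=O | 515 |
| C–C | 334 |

Bonds broken (reactants):
  C–C: 1 × 334 = 334
  C–H: 6 × 418 = 2508
  C=C: 1 × 602 = 602
  H–Br: 1 × 377 = 377
  Σ(broken) = 3821 kJ
Bonds formed (products):
  C–Br: 1 × 267 = 267
  C–C: 2 × 334 = 668
  C–H: 7 × 418 = 2926
  Σ(formed) = 3861 kJ
ΔH = Σ(broken) − Σ(formed) = 3821 − 3861 = −40 kJ

ΔH ≈ −40 kJ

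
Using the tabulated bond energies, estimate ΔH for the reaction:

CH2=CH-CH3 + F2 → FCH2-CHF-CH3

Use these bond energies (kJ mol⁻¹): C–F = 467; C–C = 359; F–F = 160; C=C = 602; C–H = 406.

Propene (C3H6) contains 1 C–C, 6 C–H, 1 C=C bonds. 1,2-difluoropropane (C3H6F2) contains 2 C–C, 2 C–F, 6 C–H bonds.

Bonds broken (reactants):
  C–C: 1 × 359 = 359
  C–H: 6 × 406 = 2436
  C=C: 1 × 602 = 602
  F–F: 1 × 160 = 160
  Σ(broken) = 3557 kJ
Bonds formed (products):
  C–C: 2 × 359 = 718
  C–F: 2 × 467 = 934
  C–H: 6 × 406 = 2436
  Σ(formed) = 4088 kJ
ΔH = Σ(broken) − Σ(formed) = 3557 − 4088 = −531 kJ

ΔH ≈ −531 kJ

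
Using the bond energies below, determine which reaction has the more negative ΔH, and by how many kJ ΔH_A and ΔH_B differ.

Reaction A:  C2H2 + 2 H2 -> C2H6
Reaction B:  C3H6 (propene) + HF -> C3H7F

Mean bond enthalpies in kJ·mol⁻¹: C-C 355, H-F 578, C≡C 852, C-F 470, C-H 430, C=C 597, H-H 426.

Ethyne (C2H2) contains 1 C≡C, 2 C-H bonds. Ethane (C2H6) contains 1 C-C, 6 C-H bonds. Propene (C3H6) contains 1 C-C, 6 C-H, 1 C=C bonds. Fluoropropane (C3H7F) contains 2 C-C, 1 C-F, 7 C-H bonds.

Reaction A:
  Bonds broken (reactants):
    C≡C: 1 × 852 = 852
    C-H: 2 × 430 = 860
    H-H: 2 × 426 = 852
    Σ(broken) = 2564 kJ
  Bonds formed (products):
    C-C: 1 × 355 = 355
    C-H: 6 × 430 = 2580
    Σ(formed) = 2935 kJ
  ΔH_A = 2564 − 2935 = −371 kJ
Reaction B:
  Bonds broken (reactants):
    C-C: 1 × 355 = 355
    C-H: 6 × 430 = 2580
    C=C: 1 × 597 = 597
    H-F: 1 × 578 = 578
    Σ(broken) = 4110 kJ
  Bonds formed (products):
    C-C: 2 × 355 = 710
    C-F: 1 × 470 = 470
    C-H: 7 × 430 = 3010
    Σ(formed) = 4190 kJ
  ΔH_B = 4110 − 4190 = −80 kJ
ΔH_A − ΔH_B = −291 kJ, so reaction A has the more negative ΔH; |ΔH_A − ΔH_B| = 291 kJ.

Reaction A, by 291 kJ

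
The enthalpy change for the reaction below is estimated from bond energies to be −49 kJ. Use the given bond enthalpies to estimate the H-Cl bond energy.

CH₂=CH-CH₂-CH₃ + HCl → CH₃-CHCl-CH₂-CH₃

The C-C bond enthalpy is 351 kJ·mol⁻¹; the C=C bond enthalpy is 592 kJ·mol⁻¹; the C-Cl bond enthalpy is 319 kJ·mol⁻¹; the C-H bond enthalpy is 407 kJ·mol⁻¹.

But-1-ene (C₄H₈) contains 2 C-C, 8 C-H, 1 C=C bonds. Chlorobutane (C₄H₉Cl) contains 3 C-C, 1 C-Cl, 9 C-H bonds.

Let D be the H-Cl bond energy.
Σ(broken) = 2×351 + 8×407 + 1×592 + 1×D = 4550 + D
Σ(formed) = 3×351 + 1×319 + 9×407 = 5035
ΔH = Σ(broken) − Σ(formed) = (4550 + D) − (5035) = −485 + D
Setting this equal to −49 kJ gives D = 436 kJ/mol.

D(H-Cl) ≈ 436 kJ/mol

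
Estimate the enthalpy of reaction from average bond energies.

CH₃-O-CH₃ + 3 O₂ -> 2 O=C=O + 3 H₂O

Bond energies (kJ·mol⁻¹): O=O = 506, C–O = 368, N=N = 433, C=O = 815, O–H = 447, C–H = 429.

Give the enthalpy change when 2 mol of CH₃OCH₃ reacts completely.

ΔH = −2228 kJ

Bonds broken (reactants):
  C–H: 6 × 429 = 2574
  C–O: 2 × 368 = 736
  O=O: 3 × 506 = 1518
  Σ(broken) = 4828 kJ
Bonds formed (products):
  C=O: 4 × 815 = 3260
  O–H: 6 × 447 = 2682
  Σ(formed) = 5942 kJ
ΔH = Σ(broken) − Σ(formed) = 4828 − 5942 = −1114 kJ
For 2× the reaction as written: 2 × (−1114) = −2228 kJ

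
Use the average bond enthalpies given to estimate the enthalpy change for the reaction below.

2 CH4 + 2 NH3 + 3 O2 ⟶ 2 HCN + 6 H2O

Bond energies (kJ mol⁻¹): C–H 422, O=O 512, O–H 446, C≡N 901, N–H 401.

Bonds broken (reactants):
  C–H: 8 × 422 = 3376
  N–H: 6 × 401 = 2406
  O=O: 3 × 512 = 1536
  Σ(broken) = 7318 kJ
Bonds formed (products):
  C≡N: 2 × 901 = 1802
  C–H: 2 × 422 = 844
  O–H: 12 × 446 = 5352
  Σ(formed) = 7998 kJ
ΔH = Σ(broken) − Σ(formed) = 7318 − 7998 = −680 kJ

ΔH ≈ −680 kJ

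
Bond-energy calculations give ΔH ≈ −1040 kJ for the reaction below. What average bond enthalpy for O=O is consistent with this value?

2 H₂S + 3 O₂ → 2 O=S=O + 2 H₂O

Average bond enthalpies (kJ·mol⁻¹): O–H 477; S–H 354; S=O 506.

D(O=O) ≈ 492 kJ/mol

Let D be the O=O bond energy.
Σ(broken) = 3×D + 4×354 = 1416 + 3D
Σ(formed) = 4×477 + 4×506 = 3932
ΔH = Σ(broken) − Σ(formed) = (1416 + 3D) − (3932) = −2516 + 3D
Setting this equal to −1040 kJ gives 3D = 1476, so D = 492 kJ/mol.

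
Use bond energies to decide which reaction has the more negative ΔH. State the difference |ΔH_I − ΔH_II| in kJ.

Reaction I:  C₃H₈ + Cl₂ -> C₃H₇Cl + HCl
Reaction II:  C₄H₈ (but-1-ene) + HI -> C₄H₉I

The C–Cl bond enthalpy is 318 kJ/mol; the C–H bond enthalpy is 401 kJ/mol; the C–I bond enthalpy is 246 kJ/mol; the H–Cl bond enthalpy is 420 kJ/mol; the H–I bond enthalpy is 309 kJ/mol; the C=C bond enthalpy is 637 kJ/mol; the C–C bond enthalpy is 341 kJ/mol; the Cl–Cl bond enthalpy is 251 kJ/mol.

Reaction I, by 44 kJ

Reaction I:
  Bonds broken (reactants):
    C–C: 2 × 341 = 682
    C–H: 8 × 401 = 3208
    Cl–Cl: 1 × 251 = 251
    Σ(broken) = 4141 kJ
  Bonds formed (products):
    C–C: 2 × 341 = 682
    C–Cl: 1 × 318 = 318
    C–H: 7 × 401 = 2807
    H–Cl: 1 × 420 = 420
    Σ(formed) = 4227 kJ
  ΔH_I = 4141 − 4227 = −86 kJ
Reaction II:
  Bonds broken (reactants):
    C–C: 2 × 341 = 682
    C–H: 8 × 401 = 3208
    C=C: 1 × 637 = 637
    H–I: 1 × 309 = 309
    Σ(broken) = 4836 kJ
  Bonds formed (products):
    C–C: 3 × 341 = 1023
    C–H: 9 × 401 = 3609
    C–I: 1 × 246 = 246
    Σ(formed) = 4878 kJ
  ΔH_II = 4836 − 4878 = −42 kJ
ΔH_I − ΔH_II = −44 kJ, so reaction I has the more negative ΔH; |ΔH_I − ΔH_II| = 44 kJ.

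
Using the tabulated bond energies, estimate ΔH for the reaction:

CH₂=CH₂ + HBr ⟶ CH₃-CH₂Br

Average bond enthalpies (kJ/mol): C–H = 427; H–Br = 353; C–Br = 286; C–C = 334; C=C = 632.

Bonds broken (reactants):
  C–H: 4 × 427 = 1708
  C=C: 1 × 632 = 632
  H–Br: 1 × 353 = 353
  Σ(broken) = 2693 kJ
Bonds formed (products):
  C–Br: 1 × 286 = 286
  C–C: 1 × 334 = 334
  C–H: 5 × 427 = 2135
  Σ(formed) = 2755 kJ
ΔH = Σ(broken) − Σ(formed) = 2693 − 2755 = −62 kJ

ΔH ≈ −62 kJ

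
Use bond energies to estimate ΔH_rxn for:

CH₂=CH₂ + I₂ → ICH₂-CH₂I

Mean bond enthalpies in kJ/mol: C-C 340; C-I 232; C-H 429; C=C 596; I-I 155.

Bonds broken (reactants):
  C-H: 4 × 429 = 1716
  C=C: 1 × 596 = 596
  I-I: 1 × 155 = 155
  Σ(broken) = 2467 kJ
Bonds formed (products):
  C-C: 1 × 340 = 340
  C-H: 4 × 429 = 1716
  C-I: 2 × 232 = 464
  Σ(formed) = 2520 kJ
ΔH = Σ(broken) − Σ(formed) = 2467 − 2520 = −53 kJ

ΔH ≈ −53 kJ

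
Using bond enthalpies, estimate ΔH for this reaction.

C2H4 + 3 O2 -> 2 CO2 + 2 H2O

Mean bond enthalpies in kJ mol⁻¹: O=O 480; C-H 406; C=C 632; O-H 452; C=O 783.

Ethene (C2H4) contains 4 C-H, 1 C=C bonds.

Bonds broken (reactants):
  C-H: 4 × 406 = 1624
  C=C: 1 × 632 = 632
  O=O: 3 × 480 = 1440
  Σ(broken) = 3696 kJ
Bonds formed (products):
  C=O: 4 × 783 = 3132
  O-H: 4 × 452 = 1808
  Σ(formed) = 4940 kJ
ΔH = Σ(broken) − Σ(formed) = 3696 − 4940 = −1244 kJ

ΔH ≈ −1244 kJ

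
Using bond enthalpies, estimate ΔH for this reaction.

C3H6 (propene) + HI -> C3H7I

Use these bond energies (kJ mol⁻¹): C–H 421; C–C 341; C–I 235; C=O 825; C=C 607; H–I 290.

Bonds broken (reactants):
  C–C: 1 × 341 = 341
  C–H: 6 × 421 = 2526
  C=C: 1 × 607 = 607
  H–I: 1 × 290 = 290
  Σ(broken) = 3764 kJ
Bonds formed (products):
  C–C: 2 × 341 = 682
  C–H: 7 × 421 = 2947
  C–I: 1 × 235 = 235
  Σ(formed) = 3864 kJ
ΔH = Σ(broken) − Σ(formed) = 3764 − 3864 = −100 kJ

ΔH ≈ −100 kJ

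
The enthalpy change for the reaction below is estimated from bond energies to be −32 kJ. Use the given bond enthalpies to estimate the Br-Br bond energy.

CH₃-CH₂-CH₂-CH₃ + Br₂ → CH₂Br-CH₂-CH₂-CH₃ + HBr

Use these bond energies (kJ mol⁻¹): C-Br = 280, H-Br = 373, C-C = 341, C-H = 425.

Let D be the Br-Br bond energy.
Σ(broken) = 1×D + 3×341 + 10×425 = 5273 + D
Σ(formed) = 1×280 + 3×341 + 9×425 + 1×373 = 5501
ΔH = Σ(broken) − Σ(formed) = (5273 + D) − (5501) = −228 + D
Setting this equal to −32 kJ gives D = 196 kJ/mol.

D(Br-Br) ≈ 196 kJ/mol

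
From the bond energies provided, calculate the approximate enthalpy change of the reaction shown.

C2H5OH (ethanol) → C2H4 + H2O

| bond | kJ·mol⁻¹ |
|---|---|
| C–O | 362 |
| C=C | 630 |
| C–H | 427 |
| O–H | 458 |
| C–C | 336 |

Bonds broken (reactants):
  C–C: 1 × 336 = 336
  C–H: 5 × 427 = 2135
  C–O: 1 × 362 = 362
  O–H: 1 × 458 = 458
  Σ(broken) = 3291 kJ
Bonds formed (products):
  C–H: 4 × 427 = 1708
  C=C: 1 × 630 = 630
  O–H: 2 × 458 = 916
  Σ(formed) = 3254 kJ
ΔH = Σ(broken) − Σ(formed) = 3291 − 3254 = +37 kJ

ΔH ≈ +37 kJ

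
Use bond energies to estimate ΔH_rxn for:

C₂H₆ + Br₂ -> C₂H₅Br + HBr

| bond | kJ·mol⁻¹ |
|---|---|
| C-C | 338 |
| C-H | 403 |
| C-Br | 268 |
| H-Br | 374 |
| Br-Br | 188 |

Bonds broken (reactants):
  Br-Br: 1 × 188 = 188
  C-C: 1 × 338 = 338
  C-H: 6 × 403 = 2418
  Σ(broken) = 2944 kJ
Bonds formed (products):
  C-Br: 1 × 268 = 268
  C-C: 1 × 338 = 338
  C-H: 5 × 403 = 2015
  H-Br: 1 × 374 = 374
  Σ(formed) = 2995 kJ
ΔH = Σ(broken) − Σ(formed) = 2944 − 2995 = −51 kJ

ΔH ≈ −51 kJ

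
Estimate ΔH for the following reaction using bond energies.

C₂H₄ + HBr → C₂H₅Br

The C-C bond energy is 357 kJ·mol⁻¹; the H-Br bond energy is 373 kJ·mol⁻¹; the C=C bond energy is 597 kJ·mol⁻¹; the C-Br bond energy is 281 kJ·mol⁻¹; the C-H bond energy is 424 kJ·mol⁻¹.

ΔH ≈ −92 kJ

Bonds broken (reactants):
  C-H: 4 × 424 = 1696
  C=C: 1 × 597 = 597
  H-Br: 1 × 373 = 373
  Σ(broken) = 2666 kJ
Bonds formed (products):
  C-Br: 1 × 281 = 281
  C-C: 1 × 357 = 357
  C-H: 5 × 424 = 2120
  Σ(formed) = 2758 kJ
ΔH = Σ(broken) − Σ(formed) = 2666 − 2758 = −92 kJ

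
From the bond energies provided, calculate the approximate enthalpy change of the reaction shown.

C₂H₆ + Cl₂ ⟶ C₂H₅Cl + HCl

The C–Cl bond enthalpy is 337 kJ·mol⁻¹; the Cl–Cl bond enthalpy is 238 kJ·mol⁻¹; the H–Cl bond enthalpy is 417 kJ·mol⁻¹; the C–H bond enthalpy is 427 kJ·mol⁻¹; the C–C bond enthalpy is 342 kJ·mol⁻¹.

Bonds broken (reactants):
  C–C: 1 × 342 = 342
  C–H: 6 × 427 = 2562
  Cl–Cl: 1 × 238 = 238
  Σ(broken) = 3142 kJ
Bonds formed (products):
  C–C: 1 × 342 = 342
  C–Cl: 1 × 337 = 337
  C–H: 5 × 427 = 2135
  H–Cl: 1 × 417 = 417
  Σ(formed) = 3231 kJ
ΔH = Σ(broken) − Σ(formed) = 3142 − 3231 = −89 kJ

ΔH ≈ −89 kJ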